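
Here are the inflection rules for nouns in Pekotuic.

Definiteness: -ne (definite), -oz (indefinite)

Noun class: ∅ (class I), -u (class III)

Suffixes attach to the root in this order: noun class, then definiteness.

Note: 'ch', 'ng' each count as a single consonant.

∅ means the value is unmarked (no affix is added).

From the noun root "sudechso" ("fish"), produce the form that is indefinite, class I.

noun class = class I: zero marking, form stays sudechso.
Attach definiteness indefinite -oz → sudechsooz.

sudechsooz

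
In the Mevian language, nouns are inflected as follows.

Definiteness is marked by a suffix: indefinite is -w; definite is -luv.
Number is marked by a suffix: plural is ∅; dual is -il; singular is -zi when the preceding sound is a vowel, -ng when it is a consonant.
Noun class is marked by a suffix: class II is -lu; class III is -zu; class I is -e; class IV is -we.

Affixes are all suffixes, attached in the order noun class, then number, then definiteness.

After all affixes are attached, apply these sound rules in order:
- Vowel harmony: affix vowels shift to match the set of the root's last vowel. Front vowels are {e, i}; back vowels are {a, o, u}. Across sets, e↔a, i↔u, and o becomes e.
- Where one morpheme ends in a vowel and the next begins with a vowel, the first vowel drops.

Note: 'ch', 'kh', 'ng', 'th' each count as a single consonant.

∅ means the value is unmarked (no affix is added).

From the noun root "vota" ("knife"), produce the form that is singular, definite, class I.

Attach noun class class I -e → votae.
Attach number singular -zi (after vowel 'e') → votaezi.
Attach definiteness definite -luv → votaeziluv.
Apply vowel harmony: votaeziluv → votaazuluv.
Apply vowel deletion: votaazuluv → votazuluv.

votazuluv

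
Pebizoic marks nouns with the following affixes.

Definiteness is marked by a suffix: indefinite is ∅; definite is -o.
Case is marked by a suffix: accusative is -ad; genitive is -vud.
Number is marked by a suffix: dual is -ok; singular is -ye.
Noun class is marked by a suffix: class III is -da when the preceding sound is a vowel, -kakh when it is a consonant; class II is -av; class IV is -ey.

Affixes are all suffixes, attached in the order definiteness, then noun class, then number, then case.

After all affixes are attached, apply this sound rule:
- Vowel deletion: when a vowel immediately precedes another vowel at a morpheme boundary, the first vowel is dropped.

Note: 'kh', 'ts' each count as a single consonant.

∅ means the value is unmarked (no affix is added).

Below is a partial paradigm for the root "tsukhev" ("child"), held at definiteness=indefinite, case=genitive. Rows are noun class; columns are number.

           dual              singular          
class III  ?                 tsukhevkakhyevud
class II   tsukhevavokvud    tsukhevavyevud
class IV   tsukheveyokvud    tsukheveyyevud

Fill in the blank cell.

definiteness = indefinite: zero marking, form stays tsukhev.
Attach noun class class III -kakh (after consonant 'v') → tsukhevkakh.
Attach number dual -ok → tsukhevkakhok.
Attach case genitive -vud → tsukhevkakhokvud.
Vowel deletion: no change.

tsukhevkakhokvud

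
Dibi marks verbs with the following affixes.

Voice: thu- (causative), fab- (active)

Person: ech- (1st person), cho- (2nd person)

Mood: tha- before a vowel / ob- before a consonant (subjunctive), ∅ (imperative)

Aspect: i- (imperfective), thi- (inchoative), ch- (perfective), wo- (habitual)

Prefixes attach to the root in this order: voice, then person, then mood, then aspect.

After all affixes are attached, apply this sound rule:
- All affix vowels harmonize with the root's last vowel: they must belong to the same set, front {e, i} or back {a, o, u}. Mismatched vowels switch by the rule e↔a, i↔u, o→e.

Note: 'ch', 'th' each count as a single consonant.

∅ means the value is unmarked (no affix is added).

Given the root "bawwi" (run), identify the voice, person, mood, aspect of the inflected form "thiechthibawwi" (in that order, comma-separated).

Segment: thi-ech-thu-bawwi.
voice: thu- → causative.
person: ech- → 1st person.
mood: ∅ → imperative.
aspect: thi- → inchoative.

causative, 1st person, imperative, inchoative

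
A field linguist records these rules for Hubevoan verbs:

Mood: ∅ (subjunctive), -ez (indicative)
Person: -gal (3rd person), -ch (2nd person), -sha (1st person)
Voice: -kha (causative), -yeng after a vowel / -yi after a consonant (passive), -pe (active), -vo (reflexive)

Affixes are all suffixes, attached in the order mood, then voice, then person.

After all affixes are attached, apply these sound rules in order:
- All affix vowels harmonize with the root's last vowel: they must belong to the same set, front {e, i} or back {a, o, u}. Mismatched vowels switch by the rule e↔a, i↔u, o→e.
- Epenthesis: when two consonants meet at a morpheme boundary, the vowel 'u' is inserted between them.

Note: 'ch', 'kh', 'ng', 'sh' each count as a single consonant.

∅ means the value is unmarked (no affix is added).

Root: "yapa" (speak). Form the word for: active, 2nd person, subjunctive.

mood = subjunctive: zero marking, form stays yapa.
Attach voice active -pe → yapape.
Attach person 2nd person -ch → yapapech.
Apply vowel harmony: yapapech → yapapach.
Epenthesis: no change.

yapapach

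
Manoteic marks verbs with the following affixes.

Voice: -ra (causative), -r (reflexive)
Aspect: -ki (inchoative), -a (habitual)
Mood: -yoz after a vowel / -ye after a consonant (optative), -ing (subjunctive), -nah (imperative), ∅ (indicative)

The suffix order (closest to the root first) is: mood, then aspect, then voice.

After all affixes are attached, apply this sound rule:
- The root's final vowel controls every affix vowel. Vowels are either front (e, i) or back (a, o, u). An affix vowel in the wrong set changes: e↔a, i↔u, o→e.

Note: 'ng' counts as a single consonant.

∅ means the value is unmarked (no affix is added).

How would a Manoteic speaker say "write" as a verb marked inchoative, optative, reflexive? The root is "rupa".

Attach mood optative -yoz (after vowel 'a') → rupayoz.
Attach aspect inchoative -ki → rupayozki.
Attach voice reflexive -r → rupayozkir.
Apply vowel harmony: rupayozkir → rupayozkur.

rupayozkur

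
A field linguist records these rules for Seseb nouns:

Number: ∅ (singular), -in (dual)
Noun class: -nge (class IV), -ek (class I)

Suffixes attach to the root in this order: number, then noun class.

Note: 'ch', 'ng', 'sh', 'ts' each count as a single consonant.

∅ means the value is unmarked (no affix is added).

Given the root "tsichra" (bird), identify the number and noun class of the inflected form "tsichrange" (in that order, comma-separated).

singular, class IV

Segment: tsichra-nge.
number: ∅ → singular.
noun class: -nge → class IV.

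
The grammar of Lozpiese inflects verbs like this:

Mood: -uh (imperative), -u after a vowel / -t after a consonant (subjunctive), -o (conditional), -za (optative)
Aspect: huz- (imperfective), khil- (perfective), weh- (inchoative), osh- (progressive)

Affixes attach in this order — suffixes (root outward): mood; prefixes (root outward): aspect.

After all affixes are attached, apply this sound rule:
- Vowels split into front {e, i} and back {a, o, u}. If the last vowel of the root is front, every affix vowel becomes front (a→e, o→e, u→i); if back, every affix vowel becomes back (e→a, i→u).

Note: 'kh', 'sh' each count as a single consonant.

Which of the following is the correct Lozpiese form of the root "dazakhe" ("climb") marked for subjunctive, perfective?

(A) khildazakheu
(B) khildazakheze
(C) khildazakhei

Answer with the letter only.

Attach mood subjunctive -u (after vowel 'e') → dazakheu.
Attach aspect perfective khil- → khildazakheu.
Apply vowel harmony: khildazakheu → khildazakhei.
So the correct form is khildazakhei, option (C).
(A) khildazakheu is wrong: it fails to apply the sound rule(s).
(B) khildazakheze is wrong: it uses optative instead of subjunctive for mood.

C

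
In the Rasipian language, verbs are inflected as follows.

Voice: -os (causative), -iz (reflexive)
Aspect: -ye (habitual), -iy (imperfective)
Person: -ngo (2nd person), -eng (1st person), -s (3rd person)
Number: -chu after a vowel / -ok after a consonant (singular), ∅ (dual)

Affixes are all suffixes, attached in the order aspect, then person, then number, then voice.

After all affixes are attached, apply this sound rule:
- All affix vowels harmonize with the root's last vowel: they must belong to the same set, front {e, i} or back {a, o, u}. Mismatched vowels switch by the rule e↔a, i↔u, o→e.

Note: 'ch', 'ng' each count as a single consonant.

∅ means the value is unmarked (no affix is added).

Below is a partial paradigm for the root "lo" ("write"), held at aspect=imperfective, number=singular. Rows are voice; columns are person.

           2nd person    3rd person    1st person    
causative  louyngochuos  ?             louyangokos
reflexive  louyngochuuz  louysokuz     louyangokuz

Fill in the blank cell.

louysokos

Attach aspect imperfective -iy → loiy.
Attach person 3rd person -s → loiys.
Attach number singular -ok (after consonant 's') → loiysok.
Attach voice causative -os → loiysokos.
Apply vowel harmony: loiysokos → louysokos.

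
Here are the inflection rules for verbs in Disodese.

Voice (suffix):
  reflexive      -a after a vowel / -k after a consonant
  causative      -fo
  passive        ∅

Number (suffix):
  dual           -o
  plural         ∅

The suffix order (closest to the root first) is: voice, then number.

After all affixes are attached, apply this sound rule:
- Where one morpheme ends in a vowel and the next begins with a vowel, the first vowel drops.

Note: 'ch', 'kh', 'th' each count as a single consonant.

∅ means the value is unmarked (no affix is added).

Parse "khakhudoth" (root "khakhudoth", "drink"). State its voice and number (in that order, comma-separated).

passive, plural

Segment: khakhudoth.
voice: ∅ → passive.
number: ∅ → plural.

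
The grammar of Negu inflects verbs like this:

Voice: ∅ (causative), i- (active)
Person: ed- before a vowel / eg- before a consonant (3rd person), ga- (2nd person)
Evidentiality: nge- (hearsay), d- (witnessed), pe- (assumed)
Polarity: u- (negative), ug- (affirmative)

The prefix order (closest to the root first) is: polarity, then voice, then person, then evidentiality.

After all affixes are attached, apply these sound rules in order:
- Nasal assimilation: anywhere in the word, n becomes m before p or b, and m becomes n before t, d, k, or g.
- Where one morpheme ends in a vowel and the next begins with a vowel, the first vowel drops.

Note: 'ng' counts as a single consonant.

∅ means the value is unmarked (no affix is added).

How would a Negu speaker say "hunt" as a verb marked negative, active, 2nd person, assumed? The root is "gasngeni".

pegugasngeni

Attach polarity negative u- → ugasngeni.
Attach voice active i- → iugasngeni.
Attach person 2nd person ga- → gaiugasngeni.
Attach evidentiality assumed pe- → pegaiugasngeni.
Nasal assimilation: no change.
Apply vowel deletion: pegaiugasngeni → pegugasngeni.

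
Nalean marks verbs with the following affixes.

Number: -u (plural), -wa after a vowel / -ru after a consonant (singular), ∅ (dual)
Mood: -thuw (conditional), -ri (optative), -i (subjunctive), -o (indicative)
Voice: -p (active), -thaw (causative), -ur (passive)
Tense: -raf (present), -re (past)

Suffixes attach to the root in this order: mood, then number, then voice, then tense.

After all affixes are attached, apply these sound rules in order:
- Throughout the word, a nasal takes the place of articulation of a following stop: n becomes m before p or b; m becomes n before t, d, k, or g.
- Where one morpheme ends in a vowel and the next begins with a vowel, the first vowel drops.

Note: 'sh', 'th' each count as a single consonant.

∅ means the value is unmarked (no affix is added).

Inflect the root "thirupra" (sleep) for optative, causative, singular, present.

thiruprariwathawraf

Attach mood optative -ri → thiruprari.
Attach number singular -wa (after vowel 'i') → thiruprariwa.
Attach voice causative -thaw → thiruprariwathaw.
Attach tense present -raf → thiruprariwathawraf.
Nasal assimilation: no change.
Vowel deletion: no change.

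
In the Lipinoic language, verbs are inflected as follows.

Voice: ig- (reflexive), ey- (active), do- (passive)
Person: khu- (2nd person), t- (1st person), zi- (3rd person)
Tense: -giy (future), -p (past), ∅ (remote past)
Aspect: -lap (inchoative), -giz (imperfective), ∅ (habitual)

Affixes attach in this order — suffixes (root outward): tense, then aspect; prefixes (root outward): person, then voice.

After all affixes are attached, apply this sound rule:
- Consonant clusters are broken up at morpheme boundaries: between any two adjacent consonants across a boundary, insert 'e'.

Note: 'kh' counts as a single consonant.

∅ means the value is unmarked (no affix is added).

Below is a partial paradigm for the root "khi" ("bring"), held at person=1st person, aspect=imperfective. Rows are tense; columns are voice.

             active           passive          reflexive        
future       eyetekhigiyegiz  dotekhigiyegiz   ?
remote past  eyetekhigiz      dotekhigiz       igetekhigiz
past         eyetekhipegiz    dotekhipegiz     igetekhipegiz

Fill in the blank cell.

Attach person 1st person t- → tkhi.
Attach tense future -giy → tkhigiy.
Attach aspect imperfective -giz → tkhigiygiz.
Attach voice reflexive ig- → igtkhigiygiz.
Apply epenthesis: igtkhigiygiz → igetekhigiyegiz.

igetekhigiyegiz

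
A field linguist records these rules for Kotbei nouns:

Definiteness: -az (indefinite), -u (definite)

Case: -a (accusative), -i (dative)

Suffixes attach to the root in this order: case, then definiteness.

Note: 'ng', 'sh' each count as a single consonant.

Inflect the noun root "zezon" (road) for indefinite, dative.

zezoniaz

Attach case dative -i → zezoni.
Attach definiteness indefinite -az → zezoniaz.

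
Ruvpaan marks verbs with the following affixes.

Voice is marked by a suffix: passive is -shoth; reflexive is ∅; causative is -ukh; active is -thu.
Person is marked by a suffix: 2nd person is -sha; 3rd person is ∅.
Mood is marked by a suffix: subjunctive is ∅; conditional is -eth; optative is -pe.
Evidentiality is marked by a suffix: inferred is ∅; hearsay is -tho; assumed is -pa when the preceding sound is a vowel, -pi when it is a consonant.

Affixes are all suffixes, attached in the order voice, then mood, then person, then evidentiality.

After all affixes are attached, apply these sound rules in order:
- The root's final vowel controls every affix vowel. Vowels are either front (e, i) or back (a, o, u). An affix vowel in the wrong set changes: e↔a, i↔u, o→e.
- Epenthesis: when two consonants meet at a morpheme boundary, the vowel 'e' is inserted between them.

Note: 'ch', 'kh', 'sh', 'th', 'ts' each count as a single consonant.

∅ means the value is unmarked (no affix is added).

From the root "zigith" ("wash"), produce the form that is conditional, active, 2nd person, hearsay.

Attach voice active -thu → zigiththu.
Attach mood conditional -eth → zigiththueth.
Attach person 2nd person -sha → zigiththuethsha.
Attach evidentiality hearsay -tho → zigiththuethshatho.
Apply vowel harmony: zigiththuethshatho → zigiththiethshethe.
Apply epenthesis: zigiththiethshethe → zigithethietheshethe.

zigithethietheshethe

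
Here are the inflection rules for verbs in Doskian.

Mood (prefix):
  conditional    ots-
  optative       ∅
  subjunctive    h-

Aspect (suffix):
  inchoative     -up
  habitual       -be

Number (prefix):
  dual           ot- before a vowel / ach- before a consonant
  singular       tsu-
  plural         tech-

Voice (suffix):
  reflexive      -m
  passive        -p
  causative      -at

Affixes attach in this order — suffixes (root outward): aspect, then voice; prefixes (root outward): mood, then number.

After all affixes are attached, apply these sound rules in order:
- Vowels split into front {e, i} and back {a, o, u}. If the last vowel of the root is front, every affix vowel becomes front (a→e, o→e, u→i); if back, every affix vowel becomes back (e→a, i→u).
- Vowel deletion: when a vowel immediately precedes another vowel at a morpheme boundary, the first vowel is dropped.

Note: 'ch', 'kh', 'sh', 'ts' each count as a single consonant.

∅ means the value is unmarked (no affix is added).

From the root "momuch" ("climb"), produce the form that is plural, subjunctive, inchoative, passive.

Attach aspect inchoative -up → momuchup.
Attach voice passive -p → momuchupp.
Attach mood subjunctive h- → hmomuchupp.
Attach number plural tech- → techhmomuchupp.
Apply vowel harmony: techhmomuchupp → tachhmomuchupp.
Vowel deletion: no change.

tachhmomuchupp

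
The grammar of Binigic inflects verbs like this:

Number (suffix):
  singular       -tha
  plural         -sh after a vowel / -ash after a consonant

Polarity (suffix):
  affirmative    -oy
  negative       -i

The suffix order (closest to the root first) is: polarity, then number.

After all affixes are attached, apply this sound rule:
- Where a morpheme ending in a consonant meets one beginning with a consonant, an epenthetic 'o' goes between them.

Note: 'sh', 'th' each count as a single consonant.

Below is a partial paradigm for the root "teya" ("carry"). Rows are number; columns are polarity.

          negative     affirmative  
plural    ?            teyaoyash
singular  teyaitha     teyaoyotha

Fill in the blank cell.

Attach polarity negative -i → teyai.
Attach number plural -sh (after vowel 'i') → teyaish.
Epenthesis: no change.

teyaish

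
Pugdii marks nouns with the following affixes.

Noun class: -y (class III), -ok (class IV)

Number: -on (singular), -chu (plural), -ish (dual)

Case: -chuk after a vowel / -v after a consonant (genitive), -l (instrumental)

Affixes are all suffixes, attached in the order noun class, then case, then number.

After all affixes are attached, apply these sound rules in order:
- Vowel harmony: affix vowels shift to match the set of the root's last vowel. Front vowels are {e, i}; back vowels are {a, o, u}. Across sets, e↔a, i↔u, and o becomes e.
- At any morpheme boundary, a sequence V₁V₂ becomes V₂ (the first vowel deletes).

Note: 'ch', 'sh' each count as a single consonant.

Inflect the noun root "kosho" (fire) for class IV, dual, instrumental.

Attach noun class class IV -ok → koshook.
Attach case instrumental -l → koshookl.
Attach number dual -ish → koshooklish.
Apply vowel harmony: koshooklish → koshooklush.
Apply vowel deletion: koshooklush → koshoklush.

koshoklush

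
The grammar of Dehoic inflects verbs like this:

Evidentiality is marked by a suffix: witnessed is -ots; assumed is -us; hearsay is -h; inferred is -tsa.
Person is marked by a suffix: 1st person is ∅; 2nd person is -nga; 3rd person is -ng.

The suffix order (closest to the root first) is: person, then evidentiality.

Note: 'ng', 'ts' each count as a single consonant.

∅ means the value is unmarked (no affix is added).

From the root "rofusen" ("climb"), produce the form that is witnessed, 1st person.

person = 1st person: zero marking, form stays rofusen.
Attach evidentiality witnessed -ots → rofusenots.

rofusenots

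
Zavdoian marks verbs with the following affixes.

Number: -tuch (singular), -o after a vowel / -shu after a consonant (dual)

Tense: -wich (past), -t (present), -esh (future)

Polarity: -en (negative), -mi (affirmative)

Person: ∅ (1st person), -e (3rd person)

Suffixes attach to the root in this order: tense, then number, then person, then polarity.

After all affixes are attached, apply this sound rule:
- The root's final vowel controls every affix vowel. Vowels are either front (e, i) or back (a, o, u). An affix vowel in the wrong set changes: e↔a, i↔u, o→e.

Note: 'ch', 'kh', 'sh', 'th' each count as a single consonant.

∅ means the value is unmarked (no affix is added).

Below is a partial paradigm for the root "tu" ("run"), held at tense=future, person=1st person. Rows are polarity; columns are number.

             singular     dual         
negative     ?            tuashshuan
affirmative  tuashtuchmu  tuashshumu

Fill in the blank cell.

tuashtuchan

Attach tense future -esh → tuesh.
Attach number singular -tuch → tueshtuch.
person = 1st person: zero marking, form stays tueshtuch.
Attach polarity negative -en → tueshtuchen.
Apply vowel harmony: tueshtuchen → tuashtuchan.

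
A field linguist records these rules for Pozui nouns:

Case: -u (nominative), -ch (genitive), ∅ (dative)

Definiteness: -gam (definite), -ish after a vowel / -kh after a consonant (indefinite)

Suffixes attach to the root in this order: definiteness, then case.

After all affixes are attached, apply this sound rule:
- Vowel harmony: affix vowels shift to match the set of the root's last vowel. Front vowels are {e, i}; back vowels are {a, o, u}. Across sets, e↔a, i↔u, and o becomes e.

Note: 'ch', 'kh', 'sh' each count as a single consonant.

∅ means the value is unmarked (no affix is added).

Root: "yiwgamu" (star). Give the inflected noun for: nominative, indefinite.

yiwgamuushu

Attach definiteness indefinite -ish (after vowel 'u') → yiwgamuish.
Attach case nominative -u → yiwgamuishu.
Apply vowel harmony: yiwgamuishu → yiwgamuushu.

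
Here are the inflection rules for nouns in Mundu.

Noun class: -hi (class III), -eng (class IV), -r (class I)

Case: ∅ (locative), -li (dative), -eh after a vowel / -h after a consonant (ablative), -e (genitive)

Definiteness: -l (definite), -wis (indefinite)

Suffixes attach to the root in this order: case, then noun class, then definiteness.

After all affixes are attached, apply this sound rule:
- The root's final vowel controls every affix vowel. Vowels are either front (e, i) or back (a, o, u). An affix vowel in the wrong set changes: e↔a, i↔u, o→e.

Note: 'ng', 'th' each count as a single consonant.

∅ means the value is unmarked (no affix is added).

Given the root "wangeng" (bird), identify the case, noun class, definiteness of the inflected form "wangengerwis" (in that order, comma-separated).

genitive, class I, indefinite

Segment: wangeng-e-r-wis.
case: -e → genitive.
noun class: -r → class I.
definiteness: -wis → indefinite.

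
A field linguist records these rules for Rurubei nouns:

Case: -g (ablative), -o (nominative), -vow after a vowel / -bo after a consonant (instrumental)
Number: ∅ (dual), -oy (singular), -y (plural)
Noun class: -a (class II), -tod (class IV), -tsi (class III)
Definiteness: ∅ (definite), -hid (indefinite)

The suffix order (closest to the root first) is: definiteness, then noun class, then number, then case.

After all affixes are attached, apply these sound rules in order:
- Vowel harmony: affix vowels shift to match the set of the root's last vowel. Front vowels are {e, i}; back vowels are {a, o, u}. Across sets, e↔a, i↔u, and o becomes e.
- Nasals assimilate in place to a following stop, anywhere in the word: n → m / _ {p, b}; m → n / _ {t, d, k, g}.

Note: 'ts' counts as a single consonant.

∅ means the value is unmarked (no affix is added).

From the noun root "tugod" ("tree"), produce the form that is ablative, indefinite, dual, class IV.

tugodhudtodg

Attach definiteness indefinite -hid → tugodhid.
Attach noun class class IV -tod → tugodhidtod.
number = dual: zero marking, form stays tugodhidtod.
Attach case ablative -g → tugodhidtodg.
Apply vowel harmony: tugodhidtodg → tugodhudtodg.
Nasal assimilation: no change.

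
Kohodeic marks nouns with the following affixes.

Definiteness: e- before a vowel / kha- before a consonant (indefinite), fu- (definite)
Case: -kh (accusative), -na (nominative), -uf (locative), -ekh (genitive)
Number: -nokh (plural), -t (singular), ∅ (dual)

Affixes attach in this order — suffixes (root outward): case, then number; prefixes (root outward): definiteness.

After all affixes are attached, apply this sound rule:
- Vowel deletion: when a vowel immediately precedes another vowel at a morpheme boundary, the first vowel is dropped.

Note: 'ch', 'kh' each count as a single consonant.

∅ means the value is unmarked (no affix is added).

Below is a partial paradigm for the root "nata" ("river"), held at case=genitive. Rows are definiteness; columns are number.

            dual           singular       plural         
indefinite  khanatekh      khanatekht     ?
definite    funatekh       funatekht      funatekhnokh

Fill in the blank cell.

Attach case genitive -ekh → nataekh.
Attach definiteness indefinite kha- (before consonant 'n') → khanataekh.
Attach number plural -nokh → khanataekhnokh.
Apply vowel deletion: khanataekhnokh → khanatekhnokh.

khanatekhnokh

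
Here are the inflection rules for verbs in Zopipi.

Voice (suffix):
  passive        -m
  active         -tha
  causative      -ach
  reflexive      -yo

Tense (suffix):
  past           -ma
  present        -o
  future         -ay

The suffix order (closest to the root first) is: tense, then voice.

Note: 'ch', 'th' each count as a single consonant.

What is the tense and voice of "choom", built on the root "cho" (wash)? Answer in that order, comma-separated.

present, passive

Segment: cho-o-m.
tense: -o → present.
voice: -m → passive.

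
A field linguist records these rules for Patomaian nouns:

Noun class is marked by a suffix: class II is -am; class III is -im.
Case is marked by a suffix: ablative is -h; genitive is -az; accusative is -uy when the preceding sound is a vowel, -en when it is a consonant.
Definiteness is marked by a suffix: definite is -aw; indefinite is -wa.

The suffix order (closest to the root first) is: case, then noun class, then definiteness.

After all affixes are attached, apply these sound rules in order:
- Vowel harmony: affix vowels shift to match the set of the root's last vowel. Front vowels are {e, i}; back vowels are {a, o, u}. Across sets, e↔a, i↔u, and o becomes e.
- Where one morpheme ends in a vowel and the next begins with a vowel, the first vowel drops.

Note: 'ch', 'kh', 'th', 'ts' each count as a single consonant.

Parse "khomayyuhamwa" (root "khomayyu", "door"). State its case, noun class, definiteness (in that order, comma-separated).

Segment: khomayyu-h-am-wa.
case: -h → ablative.
noun class: -am → class II.
definiteness: -wa → indefinite.

ablative, class II, indefinite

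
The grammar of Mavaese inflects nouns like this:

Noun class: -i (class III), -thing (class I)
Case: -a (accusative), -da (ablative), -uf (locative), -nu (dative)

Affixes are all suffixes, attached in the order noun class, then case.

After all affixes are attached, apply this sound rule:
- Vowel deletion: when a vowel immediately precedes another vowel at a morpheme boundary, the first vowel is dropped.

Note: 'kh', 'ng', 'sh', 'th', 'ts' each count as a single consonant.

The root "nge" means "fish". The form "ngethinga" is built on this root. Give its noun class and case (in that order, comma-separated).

Segment: nge-thing-a.
noun class: -thing → class I.
case: -a → accusative.

class I, accusative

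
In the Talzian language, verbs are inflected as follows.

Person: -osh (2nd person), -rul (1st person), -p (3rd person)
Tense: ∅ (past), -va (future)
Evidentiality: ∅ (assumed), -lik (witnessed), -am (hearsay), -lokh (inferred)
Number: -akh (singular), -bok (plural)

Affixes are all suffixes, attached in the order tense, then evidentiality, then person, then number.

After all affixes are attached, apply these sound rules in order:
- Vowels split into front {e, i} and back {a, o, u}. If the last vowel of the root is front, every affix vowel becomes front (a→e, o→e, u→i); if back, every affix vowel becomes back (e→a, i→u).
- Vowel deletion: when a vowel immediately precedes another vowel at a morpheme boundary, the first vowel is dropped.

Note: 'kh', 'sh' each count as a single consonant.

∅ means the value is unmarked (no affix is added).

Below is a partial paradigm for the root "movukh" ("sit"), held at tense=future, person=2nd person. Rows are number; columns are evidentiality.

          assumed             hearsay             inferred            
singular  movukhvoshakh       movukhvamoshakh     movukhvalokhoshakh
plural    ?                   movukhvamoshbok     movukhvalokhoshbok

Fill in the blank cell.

Attach tense future -va → movukhva.
evidentiality = assumed: zero marking, form stays movukhva.
Attach person 2nd person -osh → movukhvaosh.
Attach number plural -bok → movukhvaoshbok.
Vowel harmony: no change.
Apply vowel deletion: movukhvaoshbok → movukhvoshbok.

movukhvoshbok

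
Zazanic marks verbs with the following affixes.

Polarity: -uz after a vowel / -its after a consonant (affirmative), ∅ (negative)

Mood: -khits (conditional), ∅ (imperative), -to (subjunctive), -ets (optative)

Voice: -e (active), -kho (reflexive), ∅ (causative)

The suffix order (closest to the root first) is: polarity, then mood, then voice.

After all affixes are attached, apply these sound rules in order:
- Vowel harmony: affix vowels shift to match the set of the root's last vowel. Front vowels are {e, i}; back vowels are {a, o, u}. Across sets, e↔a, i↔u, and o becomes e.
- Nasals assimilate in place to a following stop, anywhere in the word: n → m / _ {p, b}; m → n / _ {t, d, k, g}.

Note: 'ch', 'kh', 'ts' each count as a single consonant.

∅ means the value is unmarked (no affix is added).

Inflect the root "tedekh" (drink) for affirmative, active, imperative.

tedekhitse

Attach polarity affirmative -its (after consonant 'kh') → tedekhits.
mood = imperative: zero marking, form stays tedekhits.
Attach voice active -e → tedekhitse.
Vowel harmony: no change.
Nasal assimilation: no change.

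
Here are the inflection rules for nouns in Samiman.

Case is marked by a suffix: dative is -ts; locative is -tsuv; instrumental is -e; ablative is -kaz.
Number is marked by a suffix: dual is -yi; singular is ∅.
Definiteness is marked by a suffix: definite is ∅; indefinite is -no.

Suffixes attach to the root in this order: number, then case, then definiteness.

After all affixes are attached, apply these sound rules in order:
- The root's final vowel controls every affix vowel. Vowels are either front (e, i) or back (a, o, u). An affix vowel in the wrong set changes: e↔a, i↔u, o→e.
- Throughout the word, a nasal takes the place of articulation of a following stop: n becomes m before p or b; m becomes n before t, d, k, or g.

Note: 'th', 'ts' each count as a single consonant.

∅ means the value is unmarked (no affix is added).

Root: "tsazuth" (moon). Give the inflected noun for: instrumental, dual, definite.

Attach number dual -yi → tsazuthyi.
Attach case instrumental -e → tsazuthyie.
definiteness = definite: zero marking, form stays tsazuthyie.
Apply vowel harmony: tsazuthyie → tsazuthyua.
Nasal assimilation: no change.

tsazuthyua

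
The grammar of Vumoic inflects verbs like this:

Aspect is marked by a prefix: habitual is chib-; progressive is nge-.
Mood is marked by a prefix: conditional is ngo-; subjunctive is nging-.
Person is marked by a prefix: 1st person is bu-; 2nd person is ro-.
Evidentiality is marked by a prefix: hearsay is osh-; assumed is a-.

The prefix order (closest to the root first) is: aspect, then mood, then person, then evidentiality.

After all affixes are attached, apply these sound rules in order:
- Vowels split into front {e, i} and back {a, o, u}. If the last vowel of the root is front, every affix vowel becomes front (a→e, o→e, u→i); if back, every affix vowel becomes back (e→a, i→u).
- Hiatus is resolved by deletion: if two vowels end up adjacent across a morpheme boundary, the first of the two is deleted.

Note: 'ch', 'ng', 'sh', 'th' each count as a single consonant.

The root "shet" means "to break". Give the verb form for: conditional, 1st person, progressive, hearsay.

eshbingengeshet

Attach aspect progressive nge- → ngeshet.
Attach mood conditional ngo- → ngongeshet.
Attach person 1st person bu- → bungongeshet.
Attach evidentiality hearsay osh- → oshbungongeshet.
Apply vowel harmony: oshbungongeshet → eshbingengeshet.
Vowel deletion: no change.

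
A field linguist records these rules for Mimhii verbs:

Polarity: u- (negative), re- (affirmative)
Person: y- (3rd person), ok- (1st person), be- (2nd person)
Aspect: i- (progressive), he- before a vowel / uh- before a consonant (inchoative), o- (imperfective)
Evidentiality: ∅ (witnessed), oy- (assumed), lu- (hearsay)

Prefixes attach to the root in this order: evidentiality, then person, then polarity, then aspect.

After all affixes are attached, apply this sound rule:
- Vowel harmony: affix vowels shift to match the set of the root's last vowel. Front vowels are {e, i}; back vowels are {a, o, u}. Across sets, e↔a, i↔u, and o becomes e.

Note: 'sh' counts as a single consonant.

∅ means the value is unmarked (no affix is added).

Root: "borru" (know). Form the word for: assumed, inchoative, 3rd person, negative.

Attach evidentiality assumed oy- → oyborru.
Attach person 3rd person y- → yoyborru.
Attach polarity negative u- → uyoyborru.
Attach aspect inchoative he- (before vowel 'u') → heuyoyborru.
Apply vowel harmony: heuyoyborru → hauyoyborru.

hauyoyborru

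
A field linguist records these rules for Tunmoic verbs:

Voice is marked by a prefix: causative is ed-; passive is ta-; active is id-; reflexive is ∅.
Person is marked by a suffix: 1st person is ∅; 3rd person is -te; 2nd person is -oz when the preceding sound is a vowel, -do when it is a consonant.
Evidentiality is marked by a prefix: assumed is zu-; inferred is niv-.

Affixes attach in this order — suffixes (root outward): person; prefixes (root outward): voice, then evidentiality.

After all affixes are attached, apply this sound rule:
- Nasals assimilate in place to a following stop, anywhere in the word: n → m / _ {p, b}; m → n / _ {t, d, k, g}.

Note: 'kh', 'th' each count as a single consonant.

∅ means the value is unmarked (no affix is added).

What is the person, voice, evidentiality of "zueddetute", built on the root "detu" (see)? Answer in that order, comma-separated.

Segment: zu-ed-detu-te.
person: -te → 3rd person.
voice: ed- → causative.
evidentiality: zu- → assumed.

3rd person, causative, assumed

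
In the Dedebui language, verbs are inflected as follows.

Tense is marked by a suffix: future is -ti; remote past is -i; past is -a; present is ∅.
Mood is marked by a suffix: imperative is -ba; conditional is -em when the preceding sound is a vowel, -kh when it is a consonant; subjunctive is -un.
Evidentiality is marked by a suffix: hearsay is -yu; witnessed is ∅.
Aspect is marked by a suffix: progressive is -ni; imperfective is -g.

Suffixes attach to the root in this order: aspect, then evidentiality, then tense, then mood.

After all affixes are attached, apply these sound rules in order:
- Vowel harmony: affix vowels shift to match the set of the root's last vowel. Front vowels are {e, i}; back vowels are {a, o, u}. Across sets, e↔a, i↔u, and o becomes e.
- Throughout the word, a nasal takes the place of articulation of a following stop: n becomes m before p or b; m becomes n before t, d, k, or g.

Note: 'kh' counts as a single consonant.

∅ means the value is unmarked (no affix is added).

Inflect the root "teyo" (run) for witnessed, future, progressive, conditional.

Attach aspect progressive -ni → teyoni.
evidentiality = witnessed: zero marking, form stays teyoni.
Attach tense future -ti → teyoniti.
Attach mood conditional -em (after vowel 'i') → teyonitiem.
Apply vowel harmony: teyonitiem → teyonutuam.
Nasal assimilation: no change.

teyonutuam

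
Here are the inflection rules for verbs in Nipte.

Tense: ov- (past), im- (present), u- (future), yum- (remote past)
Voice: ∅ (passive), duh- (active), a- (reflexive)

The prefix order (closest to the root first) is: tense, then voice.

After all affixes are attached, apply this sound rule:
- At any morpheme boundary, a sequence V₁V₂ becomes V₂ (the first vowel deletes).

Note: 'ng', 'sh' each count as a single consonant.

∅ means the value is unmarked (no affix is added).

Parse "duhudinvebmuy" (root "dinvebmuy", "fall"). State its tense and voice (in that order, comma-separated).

Segment: duh-u-dinvebmuy.
tense: u- → future.
voice: duh- → active.

future, active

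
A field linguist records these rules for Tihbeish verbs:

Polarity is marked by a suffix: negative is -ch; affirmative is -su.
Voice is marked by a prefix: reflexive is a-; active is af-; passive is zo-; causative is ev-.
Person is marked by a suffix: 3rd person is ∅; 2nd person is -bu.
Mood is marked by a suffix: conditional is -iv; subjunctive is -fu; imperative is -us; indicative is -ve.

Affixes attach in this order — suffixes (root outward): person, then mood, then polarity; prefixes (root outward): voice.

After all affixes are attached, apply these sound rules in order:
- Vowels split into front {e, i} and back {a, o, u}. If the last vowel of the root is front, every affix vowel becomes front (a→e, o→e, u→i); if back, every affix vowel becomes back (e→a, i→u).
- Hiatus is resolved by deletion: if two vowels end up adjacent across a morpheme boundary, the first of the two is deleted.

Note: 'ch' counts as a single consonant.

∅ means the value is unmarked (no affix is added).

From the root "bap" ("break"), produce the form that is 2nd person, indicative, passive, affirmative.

Attach person 2nd person -bu → bapbu.
Attach mood indicative -ve → bapbuve.
Attach polarity affirmative -su → bapbuvesu.
Attach voice passive zo- → zobapbuvesu.
Apply vowel harmony: zobapbuvesu → zobapbuvasu.
Vowel deletion: no change.

zobapbuvasu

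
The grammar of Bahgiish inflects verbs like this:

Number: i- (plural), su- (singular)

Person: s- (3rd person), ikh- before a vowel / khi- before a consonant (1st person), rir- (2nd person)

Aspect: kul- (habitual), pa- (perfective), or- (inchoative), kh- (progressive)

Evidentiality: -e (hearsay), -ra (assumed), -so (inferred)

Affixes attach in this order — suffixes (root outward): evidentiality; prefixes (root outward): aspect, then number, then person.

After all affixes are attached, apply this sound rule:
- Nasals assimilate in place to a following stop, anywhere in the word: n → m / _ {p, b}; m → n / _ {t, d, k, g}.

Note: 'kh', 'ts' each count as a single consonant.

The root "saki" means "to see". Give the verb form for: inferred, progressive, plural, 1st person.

Attach evidentiality inferred -so → sakiso.
Attach aspect progressive kh- → khsakiso.
Attach number plural i- → ikhsakiso.
Attach person 1st person ikh- (before vowel 'i') → ikhikhsakiso.
Nasal assimilation: no change.

ikhikhsakiso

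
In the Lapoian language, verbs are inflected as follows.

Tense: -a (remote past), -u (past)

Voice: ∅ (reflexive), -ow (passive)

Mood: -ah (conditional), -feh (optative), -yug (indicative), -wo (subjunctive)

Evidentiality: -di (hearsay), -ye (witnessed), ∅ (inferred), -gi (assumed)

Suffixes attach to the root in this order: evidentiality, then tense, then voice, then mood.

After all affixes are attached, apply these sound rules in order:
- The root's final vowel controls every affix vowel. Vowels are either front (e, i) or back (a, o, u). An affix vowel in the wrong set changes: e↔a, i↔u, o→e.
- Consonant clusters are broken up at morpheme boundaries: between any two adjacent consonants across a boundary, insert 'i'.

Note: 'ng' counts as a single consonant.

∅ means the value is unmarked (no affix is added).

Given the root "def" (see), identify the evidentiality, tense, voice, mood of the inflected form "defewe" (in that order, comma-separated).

inferred, remote past, reflexive, subjunctive

Segment: def-a-wo.
evidentiality: ∅ → inferred.
tense: -a → remote past.
voice: ∅ → reflexive.
mood: -wo → subjunctive.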